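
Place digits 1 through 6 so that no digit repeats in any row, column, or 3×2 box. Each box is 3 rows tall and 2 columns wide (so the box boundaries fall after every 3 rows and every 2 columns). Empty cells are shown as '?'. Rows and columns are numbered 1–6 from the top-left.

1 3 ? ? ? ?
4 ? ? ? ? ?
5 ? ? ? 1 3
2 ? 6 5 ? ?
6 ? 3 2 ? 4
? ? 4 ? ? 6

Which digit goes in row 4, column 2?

row 3, column 3 = 2 (sole candidate).
row 4, column 5 = 3 (sole candidate).
row 4, column 6 = 1 (sole candidate).
row 5, column 5 = 5 (sole candidate).
row 6, column 1 = 3 (sole candidate).
row 6, column 4 = 1 (sole candidate).
row 6, column 5 = 2 (sole candidate).
row 1, column 3 = 5 (sole candidate).
row 1, column 6 = 2 (sole candidate).
row 2, column 3 = 1 (sole candidate).
row 2, column 5 = 6 (sole candidate).
row 2, column 6 = 5 (sole candidate).
row 3, column 2 = 6 (sole candidate).
row 3, column 4 = 4 (sole candidate).
row 4, column 2 = 4: row 4 has {1,2,3,5,6}; col 2 has {3,6}; box has {2,3,6} → only 4 remains.

4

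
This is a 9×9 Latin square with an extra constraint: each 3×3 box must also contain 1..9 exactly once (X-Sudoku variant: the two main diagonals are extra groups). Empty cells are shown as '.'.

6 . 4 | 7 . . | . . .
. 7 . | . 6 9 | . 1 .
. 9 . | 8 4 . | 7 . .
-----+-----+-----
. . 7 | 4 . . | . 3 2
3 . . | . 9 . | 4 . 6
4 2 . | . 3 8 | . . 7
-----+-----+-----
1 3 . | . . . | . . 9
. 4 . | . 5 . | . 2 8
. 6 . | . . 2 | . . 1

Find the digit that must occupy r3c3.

3

r4c5 = 1 (sole candidate).
r7c4 = 6 (sole candidate).
r7c7 = 5 (sole candidate).
r8c3 = 9 (sole candidate).
r9c7 = 3 (sole candidate).
r1c5 = 2 (sole candidate).
r3c3 = 3: row 3 has {4,7,8,9}; col 3 has {4,7,9}; box has {4,6,7,9}; main diagonal has {1,2,4,5,6,7,8,9} → only 3 remains.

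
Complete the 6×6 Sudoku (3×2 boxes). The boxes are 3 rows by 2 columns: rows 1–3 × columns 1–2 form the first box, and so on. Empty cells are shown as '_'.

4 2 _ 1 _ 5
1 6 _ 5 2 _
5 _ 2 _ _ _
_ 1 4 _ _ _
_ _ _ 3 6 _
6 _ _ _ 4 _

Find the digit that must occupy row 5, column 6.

1

row 1, column 5 = 3: row 1 has {1,2,4,5}; col 5 has {2,4,6}; box has {2,5} → only 3 remains.
row 2, column 3 = 3: row 2 has {1,2,5,6}; col 3 has {2,4}; box has {1,2,5} → only 3 remains.
row 2, column 6 = 4: row 2 has {1,2,3,5,6}; col 6 has {5}; box has {2,3,5} → only 4 remains.
row 3, column 2 = 3: row 3 has {2,5}; col 2 has {1,2,6}; box has {1,2,4,5,6} → only 3 remains.
row 3, column 5 = 1: row 3 has {2,3,5}; col 5 has {2,3,4,6}; box has {2,3,4,5} → only 1 remains.
row 3, column 6 = 6: row 3 has {1,2,3,5}; col 6 has {4,5}; box has {1,2,3,4,5} → only 6 remains.
row 4, column 5 = 5: row 4 has {1,4}; col 5 has {1,2,3,4,6}; box has {4,6} → only 5 remains.
row 5, column 1 = 2: row 5 has {3,6}; col 1 has {1,4,5,6}; box has {1,6} → only 2 remains.
row 5, column 6 = 1: row 5 has {2,3,6}; col 6 has {4,5,6}; box has {4,5,6} → only 1 remains.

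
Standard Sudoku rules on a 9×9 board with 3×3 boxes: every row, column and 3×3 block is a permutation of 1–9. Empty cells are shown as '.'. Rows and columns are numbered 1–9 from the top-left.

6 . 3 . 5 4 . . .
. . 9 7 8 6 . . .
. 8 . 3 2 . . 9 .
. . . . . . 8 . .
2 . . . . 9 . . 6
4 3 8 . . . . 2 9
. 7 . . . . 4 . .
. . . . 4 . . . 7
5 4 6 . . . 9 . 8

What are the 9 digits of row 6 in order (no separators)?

438567129

row 2, column 1 = 1: row 2 has {6,7,8,9}; col 1 has {2,4,5,6}; box has {3,6,8,9} → only 1 remains.
row 3, column 1 = 7: row 3 has {2,3,8,9}; col 1 has {1,2,4,5,6}; box has {1,3,6,8,9} → only 7 remains.
row 3, column 6 = 1: row 3 has {2,3,7,8,9}; col 6 has {4,6,9}; box has {2,3,4,5,6,7,8} → only 1 remains.
row 4, column 1 = 9: row 4 has {8}; col 1 has {1,2,4,5,6,7}; box has {2,3,4,8} → only 9 remains.
row 1, column 2 = 2: row 1 has {3,4,5,6}; col 2 has {3,4,7,8}; box has {1,3,6,7,8,9} → only 2 remains.
row 1, column 4 = 9: row 1 has {2,3,4,5,6}; col 4 has {3,7}; box has {1,2,3,4,5,6,7,8} → only 9 remains.
row 1, column 9 = 1: row 1 has {2,3,4,5,6,9}; col 9 has {6,7,8,9}; box has {9} → only 1 remains.
row 2, column 2 = 5: row 2 has {1,6,7,8,9}; col 2 has {2,3,4,7,8}; box has {1,2,3,6,7,8,9} → only 5 remains.
row 3, column 3 = 4: row 3 has {1,2,3,7,8,9}; col 3 has {3,6,8,9}; box has {1,2,3,5,6,7,8,9} → only 4 remains.
row 3, column 9 = 5: row 3 has {1,2,3,4,7,8,9}; col 9 has {1,6,7,8,9}; box has {1,9} → only 5 remains.
row 5, column 2 = 1: row 5 has {2,6,9}; col 2 has {2,3,4,5,7,8}; box has {2,3,4,8,9} → only 1 remains.
row 8, column 2 = 9: row 8 has {4,7}; col 2 has {1,2,3,4,5,7,8}; box has {4,5,6,7} → only 9 remains.
row 1, column 7 = 7: row 1 has {1,2,3,4,5,6,9}; col 7 has {4,8,9}; box has {1,5,9} → only 7 remains.
row 1, column 8 = 8: row 1 has {1,2,3,4,5,6,7,9}; col 8 has {2,9}; box has {1,5,7,9} → only 8 remains.
row 3, column 7 = 6: row 3 has {1,2,3,4,5,7,8,9}; col 7 has {4,7,8,9}; box has {1,5,7,8,9} → only 6 remains.
row 4, column 2 = 6: row 4 has {8,9}; col 2 has {1,2,3,4,5,7,8,9}; box has {1,2,3,4,8,9} → only 6 remains.
row 5, column 4 = 8: in row 5, 8 can only go here (every other open cell in that row sees an 8).
row 5, column 8 = 4: in row 5, 4 can only go here (every other open cell in that row sees a 4).
row 2, column 8 = 3: row 2 has {1,5,6,7,8,9}; col 8 has {2,4,8,9}; box has {1,5,6,7,8,9} → only 3 remains.
row 4, column 9 = 3: row 4 has {6,8,9}; col 9 has {1,5,6,7,8,9}; box has {2,4,6,8,9} → only 3 remains.
row 5, column 7 = 5: row 5 has {1,2,4,6,8,9}; col 7 has {4,6,7,8,9}; box has {2,3,4,6,8,9} → only 5 remains.
row 6, column 7 = 1: row 6 has {2,3,4,8,9}; col 7 has {4,5,6,7,8,9}; box has {2,3,4,5,6,8,9} → only 1 remains.
row 7, column 9 = 2: row 7 has {4,7}; col 9 has {1,3,5,6,7,8,9}; box has {4,7,8,9} → only 2 remains.
row 8, column 7 = 3: row 8 has {4,7,9}; col 7 has {1,4,5,6,7,8,9}; box has {2,4,7,8,9} → only 3 remains.
row 9, column 8 = 1: row 9 has {4,5,6,8,9}; col 8 has {2,3,4,8,9}; box has {2,3,4,7,8,9} → only 1 remains.
row 2, column 7 = 2: row 2 has {1,3,5,6,7,8,9}; col 7 has {1,3,4,5,6,7,8,9}; box has {1,3,5,6,7,8,9} → only 2 remains.
row 2, column 9 = 4: row 2 has {1,2,3,5,6,7,8,9}; col 9 has {1,2,3,5,6,7,8,9}; box has {1,2,3,5,6,7,8,9} → only 4 remains.
row 4, column 8 = 7: row 4 has {3,6,8,9}; col 8 has {1,2,3,4,8,9}; box has {1,2,3,4,5,6,8,9} → only 7 remains.
row 5, column 3 = 7: row 5 has {1,2,4,5,6,8,9}; col 3 has {3,4,6,8,9}; box has {1,2,3,4,6,8,9} → only 7 remains.
row 5, column 5 = 3: row 5 has {1,2,4,5,6,7,8,9}; col 5 has {2,4,5,8}; box has {8,9} → only 3 remains.
row 7, column 3 = 1: row 7 has {2,4,7}; col 3 has {3,4,6,7,8,9}; box has {4,5,6,7,9} → only 1 remains.
row 8, column 1 = 8: row 8 has {3,4,7,9}; col 1 has {1,2,4,5,6,7,9}; box has {1,4,5,6,7,9} → only 8 remains.
row 8, column 3 = 2: row 8 has {3,4,7,8,9}; col 3 has {1,3,4,6,7,8,9}; box has {1,4,5,6,7,8,9} → only 2 remains.
row 8, column 6 = 5: row 8 has {2,3,4,7,8,9}; col 6 has {1,4,6,9}; box has {4} → only 5 remains.
row 8, column 8 = 6: row 8 has {2,3,4,5,7,8,9}; col 8 has {1,2,3,4,7,8,9}; box has {1,2,3,4,7,8,9} → only 6 remains.
row 9, column 4 = 2: row 9 has {1,4,5,6,8,9}; col 4 has {3,7,8,9}; box has {4,5} → only 2 remains.
row 9, column 5 = 7: row 9 has {1,2,4,5,6,8,9}; col 5 has {2,3,4,5,8}; box has {2,4,5} → only 7 remains.
row 9, column 6 = 3: row 9 has {1,2,4,5,6,7,8,9}; col 6 has {1,4,5,6,9}; box has {2,4,5,7} → only 3 remains.
row 4, column 3 = 5: row 4 has {3,6,7,8,9}; col 3 has {1,2,3,4,6,7,8,9}; box has {1,2,3,4,6,7,8,9} → only 5 remains.
row 4, column 5 = 1: row 4 has {3,5,6,7,8,9}; col 5 has {2,3,4,5,7,8}; box has {3,8,9} → only 1 remains.
row 4, column 6 = 2: row 4 has {1,3,5,6,7,8,9}; col 6 has {1,3,4,5,6,9}; box has {1,3,8,9} → only 2 remains.
row 6, column 5 = 6: row 6 has {1,2,3,4,8,9}; col 5 has {1,2,3,4,5,7,8}; box has {1,2,3,8,9} → only 6 remains.
row 6, column 6 = 7: row 6 has {1,2,3,4,6,8,9}; col 6 has {1,2,3,4,5,6,9}; box has {1,2,3,6,8,9} → only 7 remains.
row 7, column 1 = 3: row 7 has {1,2,4,7}; col 1 has {1,2,4,5,6,7,8,9}; box has {1,2,4,5,6,7,8,9} → only 3 remains.
row 7, column 4 = 6: row 7 has {1,2,3,4,7}; col 4 has {2,3,7,8,9}; box has {2,3,4,5,7} → only 6 remains.
row 7, column 5 = 9: row 7 has {1,2,3,4,6,7}; col 5 has {1,2,3,4,5,6,7,8}; box has {2,3,4,5,6,7} → only 9 remains.
row 7, column 6 = 8: row 7 has {1,2,3,4,6,7,9}; col 6 has {1,2,3,4,5,6,7,9}; box has {2,3,4,5,6,7,9} → only 8 remains.
row 7, column 8 = 5: row 7 has {1,2,3,4,6,7,8,9}; col 8 has {1,2,3,4,6,7,8,9}; box has {1,2,3,4,6,7,8,9} → only 5 remains.
row 8, column 4 = 1: row 8 has {2,3,4,5,6,7,8,9}; col 4 has {2,3,6,7,8,9}; box has {2,3,4,5,6,7,8,9} → only 1 remains.
row 4, column 4 = 4: row 4 has {1,2,3,5,6,7,8,9}; col 4 has {1,2,3,6,7,8,9}; box has {1,2,3,6,7,8,9} → only 4 remains.
row 6, column 4 = 5: row 6 has {1,2,3,4,6,7,8,9}; col 4 has {1,2,3,4,6,7,8,9}; box has {1,2,3,4,6,7,8,9} → only 5 remains.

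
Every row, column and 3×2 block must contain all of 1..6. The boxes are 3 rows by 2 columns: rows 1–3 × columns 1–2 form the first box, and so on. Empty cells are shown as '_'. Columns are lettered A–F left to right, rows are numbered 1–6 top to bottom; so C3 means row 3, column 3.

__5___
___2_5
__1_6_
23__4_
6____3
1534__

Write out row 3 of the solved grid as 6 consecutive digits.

D3 = 3: row 3 has {1,6}; col 4 has {2,4}; box has {1,2,5} → only 3 remains.
C4 = 6: row 4 has {2,3,4}; col 3 has {1,3,5}; box has {3,4} → only 6 remains.
F4 = 1: row 4 has {2,3,4,6}; col 6 has {3,5}; box has {3,4} → only 1 remains.
B5 = 4: row 5 has {3,6}; col 2 has {3,5}; box has {1,2,3,5,6} → only 4 remains.
C5 = 2: row 5 has {3,4,6}; col 3 has {1,3,5,6}; box has {3,4,6} → only 2 remains.
E5 = 5: row 5 has {2,3,4,6}; col 5 has {4,6}; box has {1,3,4} → only 5 remains.
E6 = 2: row 6 has {1,3,4,5}; col 5 has {4,5,6}; box has {1,3,4,5} → only 2 remains.
F6 = 6: row 6 has {1,2,3,4,5}; col 6 has {1,3,5}; box has {1,2,3,4,5} → only 6 remains.
D1 = 6: row 1 has {5}; col 4 has {2,3,4}; box has {1,2,3,5} → only 6 remains.
C2 = 4: row 2 has {2,5}; col 3 has {1,2,3,5,6}; box has {1,2,3,5,6} → only 4 remains.
B3 = 2: row 3 has {1,3,6}; col 2 has {3,4,5}; box has {} → only 2 remains.
F3 = 4: row 3 has {1,2,3,6}; col 6 has {1,3,5,6}; box has {5,6} → only 4 remains.
D4 = 5: row 4 has {1,2,3,4,6}; col 4 has {2,3,4,6}; box has {2,3,4,6} → only 5 remains.
D5 = 1: row 5 has {2,3,4,5,6}; col 4 has {2,3,4,5,6}; box has {2,3,4,5,6} → only 1 remains.
B1 = 1: row 1 has {5,6}; col 2 has {2,3,4,5}; box has {2} → only 1 remains.
E1 = 3: row 1 has {1,5,6}; col 5 has {2,4,5,6}; box has {4,5,6} → only 3 remains.
F1 = 2: row 1 has {1,3,5,6}; col 6 has {1,3,4,5,6}; box has {3,4,5,6} → only 2 remains.
A2 = 3: row 2 has {2,4,5}; col 1 has {1,2,6}; box has {1,2} → only 3 remains.
B2 = 6: row 2 has {2,3,4,5}; col 2 has {1,2,3,4,5}; box has {1,2,3} → only 6 remains.
E2 = 1: row 2 has {2,3,4,5,6}; col 5 has {2,3,4,5,6}; box has {2,3,4,5,6} → only 1 remains.
A3 = 5: row 3 has {1,2,3,4,6}; col 1 has {1,2,3,6}; box has {1,2,3,6} → only 5 remains.

521364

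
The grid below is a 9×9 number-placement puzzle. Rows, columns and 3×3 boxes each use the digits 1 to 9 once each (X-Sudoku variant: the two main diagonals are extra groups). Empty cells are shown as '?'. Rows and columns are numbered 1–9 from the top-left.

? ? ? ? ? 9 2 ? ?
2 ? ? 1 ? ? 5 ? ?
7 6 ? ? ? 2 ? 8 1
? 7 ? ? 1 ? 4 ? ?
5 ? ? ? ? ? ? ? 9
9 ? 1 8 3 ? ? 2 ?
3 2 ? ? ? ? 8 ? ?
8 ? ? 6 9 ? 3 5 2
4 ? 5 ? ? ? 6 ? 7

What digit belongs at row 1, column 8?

4

row 1, column 1 = 1 (sole candidate).
row 3, column 7 = 9 (sole candidate).
row 4, column 1 = 6 (sole candidate).
row 4, column 6 = 5 (sole candidate).
row 4, column 8 = 3 (sole candidate).
row 4, column 9 = 8 (sole candidate).
row 6, column 2 = 4 (sole candidate).
row 6, column 6 = 6 (sole candidate).
row 6, column 7 = 7 (sole candidate).
row 6, column 9 = 5 (sole candidate).
row 7, column 9 = 4 (sole candidate).
row 8, column 2 = 1 (sole candidate).
row 8, column 3 = 7 (sole candidate).
row 8, column 6 = 4 (sole candidate).
row 9, column 2 = 9 (sole candidate).
row 9, column 8 = 1 (sole candidate).
row 2, column 2 = 3 (sole candidate).
row 2, column 9 = 6 (sole candidate).
row 3, column 3 = 4 (sole candidate).
row 3, column 5 = 5 (sole candidate).
row 4, column 3 = 2 (sole candidate).
row 4, column 4 = 9 (sole candidate).
row 5, column 2 = 8 (sole candidate).
row 5, column 3 = 3 (sole candidate).
row 5, column 5 = 2 (sole candidate).
row 5, column 6 = 7 (sole candidate).
row 5, column 7 = 1 (sole candidate).
row 5, column 8 = 6 (sole candidate).
row 7, column 3 = 6 (sole candidate).
row 7, column 5 = 7 (sole candidate).
row 7, column 6 = 1 (sole candidate).
row 7, column 8 = 9 (sole candidate).
row 9, column 5 = 8 (sole candidate).
row 9, column 6 = 3 (sole candidate).
row 1, column 2 = 5 (sole candidate).
row 1, column 3 = 8 (sole candidate).
row 1, column 9 = 3 (sole candidate).
row 2, column 3 = 9 (sole candidate).
row 2, column 5 = 4 (sole candidate).
row 2, column 6 = 8 (sole candidate).
row 2, column 8 = 7 (sole candidate).
row 3, column 4 = 3 (sole candidate).
row 5, column 4 = 4 (sole candidate).
row 7, column 4 = 5 (sole candidate).
row 9, column 4 = 2 (sole candidate).
row 1, column 4 = 7 (sole candidate).
row 1, column 5 = 6 (sole candidate).
row 1, column 8 = 4: row 1 has {1,2,3,5,6,7,8,9}; col 8 has {1,2,3,5,6,7,8,9}; box has {1,2,3,5,6,7,8,9} → only 4 remains.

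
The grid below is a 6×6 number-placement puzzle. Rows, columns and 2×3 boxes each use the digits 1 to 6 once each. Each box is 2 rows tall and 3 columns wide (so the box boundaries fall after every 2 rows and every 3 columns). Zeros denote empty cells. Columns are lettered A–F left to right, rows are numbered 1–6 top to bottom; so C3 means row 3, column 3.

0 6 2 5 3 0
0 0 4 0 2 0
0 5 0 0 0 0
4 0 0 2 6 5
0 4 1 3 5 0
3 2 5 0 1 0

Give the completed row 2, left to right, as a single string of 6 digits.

534621

A1 = 1 (sole candidate).
F1 = 4 (sole candidate).
A2 = 5: row 2 has {2,4}; col 1 has {1,3,4}; box has {1,2,4,6} → only 5 remains.
B2 = 3: row 2 has {2,4,5}; col 2 has {2,4,5,6}; box has {1,2,4,5,6} → only 3 remains.
E3 = 4 (sole candidate).
B4 = 1 (sole candidate).
C4 = 3 (sole candidate).
A5 = 6 (sole candidate).
F5 = 2 (sole candidate).
F6 = 6 (sole candidate).
F2 = 1: row 2 has {2,3,4,5}; col 6 has {2,4,5,6}; box has {2,3,4,5} → only 1 remains.
A3 = 2 (sole candidate).
C3 = 6 (sole candidate).
D3 = 1 (sole candidate).
F3 = 3 (sole candidate).
D6 = 4 (sole candidate).
D2 = 6: row 2 has {1,2,3,4,5}; col 4 has {1,2,3,4,5}; box has {1,2,3,4,5} → only 6 remains.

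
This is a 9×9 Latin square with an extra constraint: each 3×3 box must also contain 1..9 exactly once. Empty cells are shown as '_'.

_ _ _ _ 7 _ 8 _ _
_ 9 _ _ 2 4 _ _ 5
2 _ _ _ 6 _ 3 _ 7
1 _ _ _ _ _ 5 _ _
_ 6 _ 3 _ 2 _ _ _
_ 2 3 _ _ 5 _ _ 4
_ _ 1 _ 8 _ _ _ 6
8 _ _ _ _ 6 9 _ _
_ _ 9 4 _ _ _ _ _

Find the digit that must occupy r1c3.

6

r2c1 = 3: in row 2, 3 can only go here (every other open cell in that row sees a 3).
r1c6 = 3: in row 1, 3 can only go here (every other open cell in that row sees a 3).
r2c3 = 7: in row 2, 7 can only go here (every other open cell in that row sees a 7).
r2c4 = 8: in row 2, 8 can only go here (every other open cell in that row sees an 8).
r6c8 = 8: in row 6, 8 can only go here (every other open cell in that row sees an 8).
r5c3 = 8: in row 5, 8 can only go here (every other open cell in that row sees an 8).
r4c3 = 4: row 4 has {1,5}; col 3 has {1,3,7,8,9}; box has {1,2,3,6,8} → only 4 remains.
r4c5 = 9: row 4 has {1,4,5}; col 5 has {2,6,7,8}; box has {2,3,5} → only 9 remains.
r6c5 = 1: row 6 has {2,3,4,5,8}; col 5 has {2,6,7,8,9}; box has {2,3,5,9} → only 1 remains.
r3c3 = 5: row 3 has {2,3,6,7}; col 3 has {1,3,4,7,8,9}; box has {2,3,7,9} → only 5 remains.
r4c2 = 7: row 4 has {1,4,5,9}; col 2 has {2,6,9}; box has {1,2,3,4,6,8} → only 7 remains.
r4c4 = 6: row 4 has {1,4,5,7,9}; col 4 has {3,4,8}; box has {1,2,3,5,9} → only 6 remains.
r4c6 = 8: row 4 has {1,4,5,6,7,9}; col 6 has {2,3,4,5,6}; box has {1,2,3,5,6,9} → only 8 remains.
r5c5 = 4: row 5 has {2,3,6,8}; col 5 has {1,2,6,7,8,9}; box has {1,2,3,5,6,8,9} → only 4 remains.
r6c1 = 9: row 6 has {1,2,3,4,5,8}; col 1 has {1,2,3,8}; box has {1,2,3,4,6,7,8} → only 9 remains.
r6c4 = 7: row 6 has {1,2,3,4,5,8,9}; col 4 has {3,4,6,8}; box has {1,2,3,4,5,6,8,9} → only 7 remains.
r6c7 = 6: row 6 has {1,2,3,4,5,7,8,9}; col 7 has {3,5,8,9}; box has {4,5,8} → only 6 remains.
r8c3 = 2: row 8 has {6,8,9}; col 3 has {1,3,4,5,7,8,9}; box has {1,8,9} → only 2 remains.
r1c3 = 6: row 1 has {3,7,8}; col 3 has {1,2,3,4,5,7,8,9}; box has {2,3,5,7,9} → only 6 remains.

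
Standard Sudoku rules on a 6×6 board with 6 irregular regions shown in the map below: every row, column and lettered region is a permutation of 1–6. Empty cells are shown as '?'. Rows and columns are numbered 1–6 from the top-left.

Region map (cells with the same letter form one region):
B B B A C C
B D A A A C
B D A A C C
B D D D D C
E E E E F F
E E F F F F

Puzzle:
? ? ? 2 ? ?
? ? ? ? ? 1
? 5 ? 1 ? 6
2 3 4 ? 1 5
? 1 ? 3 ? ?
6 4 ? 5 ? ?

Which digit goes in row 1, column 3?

row 1, column 2 = 6 (sole candidate).
row 2, column 2 = 2 (sole candidate).
row 3, column 3 = 3 (sole candidate).
row 4, column 4 = 6 (sole candidate).
row 5, column 1 = 5 (sole candidate).
row 5, column 3 = 2 (sole candidate).
row 5, column 6 = 4 (sole candidate).
row 6, column 3 = 1 (sole candidate).
row 1, column 3 = 5: row 1 has {2,6}; col 3 has {1,2,3,4}; region has {2,6} → only 5 remains.

5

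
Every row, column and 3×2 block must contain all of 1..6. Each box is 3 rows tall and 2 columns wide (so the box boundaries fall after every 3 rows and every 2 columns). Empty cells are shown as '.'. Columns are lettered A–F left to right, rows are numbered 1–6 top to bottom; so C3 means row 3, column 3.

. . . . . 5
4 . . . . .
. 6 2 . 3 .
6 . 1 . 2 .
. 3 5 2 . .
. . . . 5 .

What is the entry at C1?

A5 = 1: row 5 has {2,3,5}; col 1 has {4,6}; box has {3,6} → only 1 remains.
A6 = 2: row 6 has {5}; col 1 has {1,4,6}; box has {1,3,6} → only 2 remains.
B6 = 4: row 6 has {2,5}; col 2 has {3,6}; box has {1,2,3,6} → only 4 remains.
A1 = 3: row 1 has {5}; col 1 has {1,2,4,6}; box has {4,6} → only 3 remains.
A3 = 5: row 3 has {2,3,6}; col 1 has {1,2,3,4,6}; box has {3,4,6} → only 5 remains.
B4 = 5: row 4 has {1,2,6}; col 2 has {3,4,6}; box has {1,2,3,4,6} → only 5 remains.
B1 = 2: in row 1, 2 can only go here (every other open cell in that row sees a 2).
B2 = 1: row 2 has {4}; col 2 has {2,3,4,5,6}; box has {2,3,4,5,6} → only 1 remains.
E2 = 6: row 2 has {1,4}; col 5 has {2,3,5}; box has {3,5} → only 6 remains.
F2 = 2: row 2 has {1,4,6}; col 6 has {5}; box has {3,5,6} → only 2 remains.
E5 = 4: row 5 has {1,2,3,5}; col 5 has {2,3,5,6}; box has {2,5} → only 4 remains.
F5 = 6: row 5 has {1,2,3,4,5}; col 6 has {2,5}; box has {2,4,5} → only 6 remains.
E1 = 1: row 1 has {2,3,5}; col 5 has {2,3,4,5,6}; box has {2,3,5,6} → only 1 remains.
C2 = 3: row 2 has {1,2,4,6}; col 3 has {1,2,5}; box has {2} → only 3 remains.
D2 = 5: row 2 has {1,2,3,4,6}; col 4 has {2}; box has {2,3} → only 5 remains.
F3 = 4: row 3 has {2,3,5,6}; col 6 has {2,5,6}; box has {1,2,3,5,6} → only 4 remains.
F4 = 3: row 4 has {1,2,5,6}; col 6 has {2,4,5,6}; box has {2,4,5,6} → only 3 remains.
C6 = 6: row 6 has {2,4,5}; col 3 has {1,2,3,5}; box has {1,2,5} → only 6 remains.
D6 = 3: row 6 has {2,4,5,6}; col 4 has {2,5}; box has {1,2,5,6} → only 3 remains.
F6 = 1: row 6 has {2,3,4,5,6}; col 6 has {2,3,4,5,6}; box has {2,3,4,5,6} → only 1 remains.
C1 = 4: row 1 has {1,2,3,5}; col 3 has {1,2,3,5,6}; box has {2,3,5} → only 4 remains.

4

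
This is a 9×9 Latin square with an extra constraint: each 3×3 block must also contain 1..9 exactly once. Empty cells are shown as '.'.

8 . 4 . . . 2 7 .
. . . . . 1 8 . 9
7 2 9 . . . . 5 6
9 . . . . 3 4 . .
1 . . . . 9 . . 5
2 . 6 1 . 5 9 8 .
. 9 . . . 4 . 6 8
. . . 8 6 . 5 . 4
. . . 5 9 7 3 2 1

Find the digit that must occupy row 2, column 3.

3

row 1, column 6 = 6: row 1 has {2,4,7,8}; col 6 has {1,3,4,5,7,9}; box has {1} → only 6 remains.
row 1, column 9 = 3: row 1 has {2,4,6,7,8}; col 9 has {1,4,5,6,8,9}; box has {2,5,6,7,8,9} → only 3 remains.
row 2, column 8 = 4: row 2 has {1,8,9}; col 8 has {2,5,6,7,8}; box has {2,3,5,6,7,8,9} → only 4 remains.
row 3, column 6 = 8: row 3 has {2,5,6,7,9}; col 6 has {1,3,4,5,6,7,9}; box has {1,6} → only 8 remains.
row 3, column 7 = 1: row 3 has {2,5,6,7,8,9}; col 7 has {2,3,4,5,8,9}; box has {2,3,4,5,6,7,8,9} → only 1 remains.
row 4, column 8 = 1: row 4 has {3,4,9}; col 8 has {2,4,5,6,7,8}; box has {4,5,8,9} → only 1 remains.
row 5, column 8 = 3: row 5 has {1,5,9}; col 8 has {1,2,4,5,6,7,8}; box has {1,4,5,8,9} → only 3 remains.
row 6, column 9 = 7: row 6 has {1,2,5,6,8,9}; col 9 has {1,3,4,5,6,8,9}; box has {1,3,4,5,8,9} → only 7 remains.
row 7, column 7 = 7: row 7 has {4,6,8,9}; col 7 has {1,2,3,4,5,8,9}; box has {1,2,3,4,5,6,8} → only 7 remains.
row 8, column 1 = 3: row 8 has {4,5,6,8}; col 1 has {1,2,7,8,9}; box has {9} → only 3 remains.
row 8, column 6 = 2: row 8 has {3,4,5,6,8}; col 6 has {1,3,4,5,6,7,8,9}; box has {4,5,6,7,8,9} → only 2 remains.
row 8, column 8 = 9: row 8 has {2,3,4,5,6,8}; col 8 has {1,2,3,4,5,6,7,8}; box has {1,2,3,4,5,6,7,8} → only 9 remains.
row 9, column 3 = 8: row 9 has {1,2,3,5,7,9}; col 3 has {4,6,9}; box has {3,9} → only 8 remains.
row 1, column 4 = 9: row 1 has {2,3,4,6,7,8}; col 4 has {1,5,8}; box has {1,6,8} → only 9 remains.
row 1, column 5 = 5: row 1 has {2,3,4,6,7,8,9}; col 5 has {6,9}; box has {1,6,8,9} → only 5 remains.
row 4, column 9 = 2: row 4 has {1,3,4,9}; col 9 has {1,3,4,5,6,7,8,9}; box has {1,3,4,5,7,8,9} → only 2 remains.
row 5, column 3 = 7: row 5 has {1,3,5,9}; col 3 has {4,6,8,9}; box has {1,2,6,9} → only 7 remains.
row 5, column 7 = 6: row 5 has {1,3,5,7,9}; col 7 has {1,2,3,4,5,7,8,9}; box has {1,2,3,4,5,7,8,9} → only 6 remains.
row 6, column 5 = 4: row 6 has {1,2,5,6,7,8,9}; col 5 has {5,6,9}; box has {1,3,5,9} → only 4 remains.
row 7, column 1 = 5: row 7 has {4,6,7,8,9}; col 1 has {1,2,3,7,8,9}; box has {3,8,9} → only 5 remains.
row 7, column 4 = 3: row 7 has {4,5,6,7,8,9}; col 4 has {1,5,8,9}; box has {2,4,5,6,7,8,9} → only 3 remains.
row 7, column 5 = 1: row 7 has {3,4,5,6,7,8,9}; col 5 has {4,5,6,9}; box has {2,3,4,5,6,7,8,9} → only 1 remains.
row 8, column 3 = 1: row 8 has {2,3,4,5,6,8,9}; col 3 has {4,6,7,8,9}; box has {3,5,8,9} → only 1 remains.
row 1, column 2 = 1: row 1 has {2,3,4,5,6,7,8,9}; col 2 has {2,9}; box has {2,4,7,8,9} → only 1 remains.
row 2, column 1 = 6: row 2 has {1,4,8,9}; col 1 has {1,2,3,5,7,8,9}; box has {1,2,4,7,8,9} → only 6 remains.
row 3, column 4 = 4: row 3 has {1,2,5,6,7,8,9}; col 4 has {1,3,5,8,9}; box has {1,5,6,8,9} → only 4 remains.
row 3, column 5 = 3: row 3 has {1,2,4,5,6,7,8,9}; col 5 has {1,4,5,6,9}; box has {1,4,5,6,8,9} → only 3 remains.
row 4, column 3 = 5: row 4 has {1,2,3,4,9}; col 3 has {1,4,6,7,8,9}; box has {1,2,6,7,9} → only 5 remains.
row 5, column 4 = 2: row 5 has {1,3,5,6,7,9}; col 4 has {1,3,4,5,8,9}; box has {1,3,4,5,9} → only 2 remains.
row 5, column 5 = 8: row 5 has {1,2,3,5,6,7,9}; col 5 has {1,3,4,5,6,9}; box has {1,2,3,4,5,9} → only 8 remains.
row 6, column 2 = 3: row 6 has {1,2,4,5,6,7,8,9}; col 2 has {1,2,9}; box has {1,2,5,6,7,9} → only 3 remains.
row 7, column 3 = 2: row 7 has {1,3,4,5,6,7,8,9}; col 3 has {1,4,5,6,7,8,9}; box has {1,3,5,8,9} → only 2 remains.
row 8, column 2 = 7: row 8 has {1,2,3,4,5,6,8,9}; col 2 has {1,2,3,9}; box has {1,2,3,5,8,9} → only 7 remains.
row 9, column 1 = 4: row 9 has {1,2,3,5,7,8,9}; col 1 has {1,2,3,5,6,7,8,9}; box has {1,2,3,5,7,8,9} → only 4 remains.
row 9, column 2 = 6: row 9 has {1,2,3,4,5,7,8,9}; col 2 has {1,2,3,7,9}; box has {1,2,3,4,5,7,8,9} → only 6 remains.
row 2, column 2 = 5: row 2 has {1,4,6,8,9}; col 2 has {1,2,3,6,7,9}; box has {1,2,4,6,7,8,9} → only 5 remains.
row 2, column 3 = 3: row 2 has {1,4,5,6,8,9}; col 3 has {1,2,4,5,6,7,8,9}; box has {1,2,4,5,6,7,8,9} → only 3 remains.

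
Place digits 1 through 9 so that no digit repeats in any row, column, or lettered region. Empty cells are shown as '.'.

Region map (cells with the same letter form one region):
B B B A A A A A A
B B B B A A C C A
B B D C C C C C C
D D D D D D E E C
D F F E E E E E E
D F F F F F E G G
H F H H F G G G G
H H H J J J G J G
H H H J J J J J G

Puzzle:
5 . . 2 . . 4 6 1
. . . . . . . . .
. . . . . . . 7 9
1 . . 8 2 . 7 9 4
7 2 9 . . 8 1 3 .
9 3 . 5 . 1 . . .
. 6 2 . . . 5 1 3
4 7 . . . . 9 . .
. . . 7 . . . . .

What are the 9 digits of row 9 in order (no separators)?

315794682

row 4, column 2 = 5: row 4 has {1,2,4,7,8,9}; col 2 has {2,3,6,7}; region has {1,2,7,8,9} → only 5 remains.
row 7, column 1 = 8: row 7 has {1,2,3,5,6}; col 1 has {1,4,5,7,9}; region has {2,4,7} → only 8 remains.
row 7, column 4 = 9: row 7 has {1,2,3,5,6,8}; col 4 has {2,5,7,8}; region has {2,4,7,8} → only 9 remains.
row 9, column 2 = 1: row 9 has {7}; col 2 has {2,3,5,6,7}; region has {2,4,7,8,9} → only 1 remains.
row 2, column 3 = 1: in column 3, 1 can only go here (every other open cell in that column sees a 1).
row 1, column 3 = 7: in region B, 7 can only go here (every other open cell in that region sees a 7).
row 6, column 3 = 8: in column 3, 8 can only go here (every other open cell in that column sees an 8).
row 3, column 3 = 4: in column 3, 4 can only go here (every other open cell in that column sees a 4).
row 3, column 2 = 8: row 3 has {4,7,9}; col 2 has {1,2,3,5,6,7}; region has {1,5,7} → only 8 remains.
row 1, column 2 = 9: row 1 has {1,2,4,5,6,7}; col 2 has {1,2,3,5,6,7,8}; region has {1,5,7,8} → only 9 remains.
row 1, column 6 = 3: row 1 has {1,2,4,5,6,7,9}; col 6 has {1,8}; region has {1,2,4,6} → only 3 remains.
row 2, column 2 = 4: row 2 has {1}; col 2 has {1,2,3,5,6,7,8,9}; region has {1,5,7,8,9} → only 4 remains.
row 4, column 6 = 6: row 4 has {1,2,4,5,7,8,9}; col 6 has {1,3,8}; region has {1,2,4,5,7,8,9} → only 6 remains.
row 1, column 5 = 8: row 1 has {1,2,3,4,5,6,7,9}; col 5 has {2}; region has {1,2,3,4,6} → only 8 remains.
row 4, column 3 = 3: row 4 has {1,2,4,5,6,7,8,9}; col 3 has {1,2,4,7,8,9}; region has {1,2,4,5,6,7,8,9} → only 3 remains.
row 5, column 4 = 4: in column 4, 4 can only go here (every other open cell in that column sees a 4).
row 6, column 7 = 2: in region E, 2 can only go here (every other open cell in that region sees a 2).
row 6, column 8 = 4: row 6 has {1,2,3,5,8,9}; col 8 has {1,3,6,7,9}; region has {1,3,5,9} → only 4 remains.
row 7, column 6 = 7: row 7 has {1,2,3,5,6,8,9}; col 6 has {1,3,6,8}; region has {1,3,4,5,9} → only 7 remains.
row 6, column 5 = 7: row 6 has {1,2,3,4,5,8,9}; col 5 has {2,8}; region has {1,2,3,5,6,8,9} → only 7 remains.
row 6, column 9 = 6: row 6 has {1,2,3,4,5,7,8,9}; col 9 has {1,3,4,9}; region has {1,3,4,5,7,9} → only 6 remains.
row 7, column 5 = 4: row 7 has {1,2,3,5,6,7,8,9}; col 5 has {2,7,8}; region has {1,2,3,5,6,7,8,9} → only 4 remains.
row 5, column 9 = 5: row 5 has {1,2,3,4,7,8,9}; col 9 has {1,3,4,6,9}; region has {1,2,3,4,7,8,9} → only 5 remains.
row 2, column 9 = 7: row 2 has {1,4}; col 9 has {1,3,4,5,6,9}; region has {1,2,3,4,6,8} → only 7 remains.
row 5, column 5 = 6: row 5 has {1,2,3,4,5,7,8,9}; col 5 has {2,4,7,8}; region has {1,2,3,4,5,7,8,9} → only 6 remains.
row 9, column 6 = 4: in row 9, 4 can only go here (every other open cell in that row sees a 4).
row 9, column 5 = 9: in row 9, 9 can only go here (every other open cell in that row sees a 9).
row 2, column 5 = 5: row 2 has {1,4,7}; col 5 has {2,4,6,7,8,9}; region has {1,2,3,4,6,7,8} → only 5 remains.
row 2, column 6 = 9: row 2 has {1,4,5,7}; col 6 has {1,3,4,6,7,8}; region has {1,2,3,4,5,6,7,8} → only 9 remains.
row 3, column 6 = 5: in row 3, 5 can only go here (every other open cell in that row sees a 5).
row 8, column 6 = 2: row 8 has {4,7,9}; col 6 has {1,3,4,5,6,7,8,9}; region has {4,7,9} → only 2 remains.
row 8, column 9 = 8: row 8 has {2,4,7,9}; col 9 has {1,3,4,5,6,7,9}; region has {1,3,4,5,6,7,9} → only 8 remains.
row 9, column 9 = 2: row 9 has {1,4,7,9}; col 9 has {1,3,4,5,6,7,8,9}; region has {1,3,4,5,6,7,8,9} → only 2 remains.
row 8, column 8 = 5: row 8 has {2,4,7,8,9}; col 8 has {1,3,4,6,7,9}; region has {2,4,7,9} → only 5 remains.
row 9, column 8 = 8: row 9 has {1,2,4,7,9}; col 8 has {1,3,4,5,6,7,9}; region has {2,4,5,7,9} → only 8 remains.
row 2, column 8 = 2: row 2 has {1,4,5,7,9}; col 8 has {1,3,4,5,6,7,8,9}; region has {4,5,7,9} → only 2 remains.
row 8, column 3 = 6: row 8 has {2,4,5,7,8,9}; col 3 has {1,2,3,4,7,8,9}; region has {1,2,4,7,8,9} → only 6 remains.
row 9, column 1 = 3: row 9 has {1,2,4,7,8,9}; col 1 has {1,4,5,7,8,9}; region has {1,2,4,6,7,8,9} → only 3 remains.
row 9, column 3 = 5: row 9 has {1,2,3,4,7,8,9}; col 3 has {1,2,3,4,6,7,8,9}; region has {1,2,3,4,6,7,8,9} → only 5 remains.
row 9, column 7 = 6: row 9 has {1,2,3,4,5,7,8,9}; col 7 has {1,2,4,5,7,9}; region has {2,4,5,7,8,9} → only 6 remains.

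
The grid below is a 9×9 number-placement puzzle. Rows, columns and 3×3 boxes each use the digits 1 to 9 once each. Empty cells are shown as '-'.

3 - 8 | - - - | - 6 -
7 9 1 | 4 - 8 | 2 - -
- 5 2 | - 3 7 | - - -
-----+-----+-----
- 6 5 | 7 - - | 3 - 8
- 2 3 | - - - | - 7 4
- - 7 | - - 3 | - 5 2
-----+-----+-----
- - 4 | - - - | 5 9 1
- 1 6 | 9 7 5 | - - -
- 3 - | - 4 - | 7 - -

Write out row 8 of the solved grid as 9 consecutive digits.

816975423

r1c2 = 4: row 1 has {3,6,8}; col 2 has {1,2,3,5,6,9}; box has {1,2,3,5,7,8,9} → only 4 remains.
r2c8 = 3: row 2 has {1,2,4,7,8,9}; col 8 has {5,6,7,9}; box has {2,6} → only 3 remains.
r2c9 = 5: row 2 has {1,2,3,4,7,8,9}; col 9 has {1,2,4,8}; box has {2,3,6} → only 5 remains.
r3c1 = 6: row 3 has {2,3,5,7}; col 1 has {3,7}; box has {1,2,3,4,5,7,8,9} → only 6 remains.
r3c4 = 1: row 3 has {2,3,5,6,7}; col 4 has {4,7,9}; box has {3,4,7,8} → only 1 remains.
r3c9 = 9: row 3 has {1,2,3,5,6,7}; col 9 has {1,2,4,5,8}; box has {2,3,5,6} → only 9 remains.
r4c8 = 1: row 4 has {3,5,6,7,8}; col 8 has {3,5,6,7,9}; box has {2,3,4,5,7,8} → only 1 remains.
r6c2 = 8: row 6 has {2,3,5,7}; col 2 has {1,2,3,4,5,6,9}; box has {2,3,5,6,7} → only 8 remains.
r6c4 = 6: row 6 has {2,3,5,7,8}; col 4 has {1,4,7,9}; box has {3,7} → only 6 remains.
r6c7 = 9: row 6 has {2,3,5,6,7,8}; col 7 has {2,3,5,7}; box has {1,2,3,4,5,7,8} → only 9 remains.
r7c2 = 7: row 7 has {1,4,5,9}; col 2 has {1,2,3,4,5,6,8,9}; box has {1,3,4,6} → only 7 remains.
r8c9 = 3: row 8 has {1,5,6,7,9}; col 9 has {1,2,4,5,8,9}; box has {1,5,7,9} → only 3 remains.
r9c3 = 9: row 9 has {3,4,7}; col 3 has {1,2,3,4,5,6,7,8}; box has {1,3,4,6,7} → only 9 remains.
r9c9 = 6: row 9 has {3,4,7,9}; col 9 has {1,2,3,4,5,8,9}; box has {1,3,5,7,9} → only 6 remains.
r1c7 = 1: row 1 has {3,4,6,8}; col 7 has {2,3,5,7,9}; box has {2,3,5,6,9} → only 1 remains.
r1c9 = 7: row 1 has {1,3,4,6,8}; col 9 has {1,2,3,4,5,6,8,9}; box has {1,2,3,5,6,9} → only 7 remains.
r2c5 = 6: row 2 has {1,2,3,4,5,7,8,9}; col 5 has {3,4,7}; box has {1,3,4,7,8} → only 6 remains.
r5c7 = 6: row 5 has {2,3,4,7}; col 7 has {1,2,3,5,7,9}; box has {1,2,3,4,5,7,8,9} → only 6 remains.
r6c5 = 1: row 6 has {2,3,5,6,7,8,9}; col 5 has {3,4,6,7}; box has {3,6,7} → only 1 remains.
r5c6 = 9: row 5 has {2,3,4,6,7}; col 6 has {3,5,7,8}; box has {1,3,6,7} → only 9 remains.
r6c1 = 4: row 6 has {1,2,3,5,6,7,8,9}; col 1 has {3,6,7}; box has {2,3,5,6,7,8} → only 4 remains.
r1c6 = 2: row 1 has {1,3,4,6,7,8}; col 6 has {3,5,7,8,9}; box has {1,3,4,6,7,8} → only 2 remains.
r4c1 = 9: row 4 has {1,3,5,6,7,8}; col 1 has {3,4,6,7}; box has {2,3,4,5,6,7,8} → only 9 remains.
r4c5 = 2: row 4 has {1,3,5,6,7,8,9}; col 5 has {1,3,4,6,7}; box has {1,3,6,7,9} → only 2 remains.
r4c6 = 4: row 4 has {1,2,3,5,6,7,8,9}; col 6 has {2,3,5,7,8,9}; box has {1,2,3,6,7,9} → only 4 remains.
r5c1 = 1: row 5 has {2,3,4,6,7,9}; col 1 has {3,4,6,7,9}; box has {2,3,4,5,6,7,8,9} → only 1 remains.
r7c5 = 8: row 7 has {1,4,5,7,9}; col 5 has {1,2,3,4,6,7}; box has {4,5,7,9} → only 8 remains.
r7c6 = 6: row 7 has {1,4,5,7,8,9}; col 6 has {2,3,4,5,7,8,9}; box has {4,5,7,8,9} → only 6 remains.
r9c4 = 2: row 9 has {3,4,6,7,9}; col 4 has {1,4,6,7,9}; box has {4,5,6,7,8,9} → only 2 remains.
r9c6 = 1: row 9 has {2,3,4,6,7,9}; col 6 has {2,3,4,5,6,7,8,9}; box has {2,4,5,6,7,8,9} → only 1 remains.
r9c8 = 8: row 9 has {1,2,3,4,6,7,9}; col 8 has {1,3,5,6,7,9}; box has {1,3,5,6,7,9} → only 8 remains.
r1c4 = 5: row 1 has {1,2,3,4,6,7,8}; col 4 has {1,2,4,6,7,9}; box has {1,2,3,4,6,7,8} → only 5 remains.
r1c5 = 9: row 1 has {1,2,3,4,5,6,7,8}; col 5 has {1,2,3,4,6,7,8}; box has {1,2,3,4,5,6,7,8} → only 9 remains.
r3c8 = 4: row 3 has {1,2,3,5,6,7,9}; col 8 has {1,3,5,6,7,8,9}; box has {1,2,3,5,6,7,9} → only 4 remains.
r5c4 = 8: row 5 has {1,2,3,4,6,7,9}; col 4 has {1,2,4,5,6,7,9}; box has {1,2,3,4,6,7,9} → only 8 remains.
r5c5 = 5: row 5 has {1,2,3,4,6,7,8,9}; col 5 has {1,2,3,4,6,7,8,9}; box has {1,2,3,4,6,7,8,9} → only 5 remains.
r7c1 = 2: row 7 has {1,4,5,6,7,8,9}; col 1 has {1,3,4,6,7,9}; box has {1,3,4,6,7,9} → only 2 remains.
r7c4 = 3: row 7 has {1,2,4,5,6,7,8,9}; col 4 has {1,2,4,5,6,7,8,9}; box has {1,2,4,5,6,7,8,9} → only 3 remains.
r8c1 = 8: row 8 has {1,3,5,6,7,9}; col 1 has {1,2,3,4,6,7,9}; box has {1,2,3,4,6,7,9} → only 8 remains.
r8c7 = 4: row 8 has {1,3,5,6,7,8,9}; col 7 has {1,2,3,5,6,7,9}; box has {1,3,5,6,7,8,9} → only 4 remains.
r8c8 = 2: row 8 has {1,3,4,5,6,7,8,9}; col 8 has {1,3,4,5,6,7,8,9}; box has {1,3,4,5,6,7,8,9} → only 2 remains.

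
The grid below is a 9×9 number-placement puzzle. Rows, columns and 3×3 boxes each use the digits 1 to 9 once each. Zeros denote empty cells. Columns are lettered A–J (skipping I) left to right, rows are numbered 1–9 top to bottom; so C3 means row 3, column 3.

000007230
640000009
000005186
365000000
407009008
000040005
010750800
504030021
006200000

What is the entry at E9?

J1 = 4: row 1 has {2,3,7}; col 9 has {1,5,6,8,9}; box has {1,2,3,6,8,9} → only 4 remains.
B5 = 2: row 5 has {4,7,8,9}; col 2 has {1,4,6}; box has {3,4,5,6,7} → only 2 remains.
J7 = 3: row 7 has {1,5,7,8}; col 9 has {1,4,5,6,8,9}; box has {1,2,8} → only 3 remains.
J9 = 7: row 9 has {2,6}; col 9 has {1,3,4,5,6,8,9}; box has {1,2,3,8} → only 7 remains.
J4 = 2: row 4 has {3,5,6}; col 9 has {1,3,4,5,6,7,8,9}; box has {5,8} → only 2 remains.
B1 = 5: in row 1, 5 can only go here (every other open cell in that row sees a 5).
D3 = 4: in row 3, 4 can only go here (every other open cell in that row sees a 4).
D5 = 5: in row 5, 5 can only go here (every other open cell in that row sees a 5).
G5 = 3: in row 5, 3 can only go here (every other open cell in that row sees a 3).
F6 = 2: in row 6, 2 can only go here (every other open cell in that row sees a 2).
D6 = 3: in row 6, 3 can only go here (every other open cell in that row sees a 3).
B8 = 7: in row 8, 7 can only go here (every other open cell in that row sees a 7).
A3 = 7: in row 3, 7 can only go here (every other open cell in that row sees a 7).
B9 = 3: in row 9, 3 can only go here (every other open cell in that row sees a 3).
B3 = 9: row 3 has {1,4,5,6,7,8}; col 2 has {1,2,3,4,5,6,7}; box has {4,5,6,7} → only 9 remains.
E3 = 2: row 3 has {1,4,5,6,7,8,9}; col 5 has {3,4,5}; box has {4,5,7} → only 2 remains.
B6 = 8: row 6 has {2,3,4,5}; col 2 has {1,2,3,4,5,6,7,9}; box has {2,3,4,5,6,7} → only 8 remains.
C3 = 3: row 3 has {1,2,4,5,6,7,8,9}; col 3 has {4,5,6,7}; box has {4,5,6,7,9} → only 3 remains.
C2 = 2: in row 2, 2 can only go here (every other open cell in that row sees a 2).
F2 = 3: in row 2, 3 can only go here (every other open cell in that row sees a 3).
C7 = 9: row 7 has {1,3,5,7,8}; col 3 has {2,3,4,5,6,7}; box has {1,3,4,5,6,7} → only 9 remains.
A9 = 8: row 9 has {2,3,6,7}; col 1 has {3,4,5,6,7}; box has {1,3,4,5,6,7,9} → only 8 remains.
A1 = 1: row 1 has {2,3,4,5,7}; col 1 has {3,4,5,6,7,8}; box has {2,3,4,5,6,7,9} → only 1 remains.
C1 = 8: row 1 has {1,2,3,4,5,7}; col 3 has {2,3,4,5,6,7,9}; box has {1,2,3,4,5,6,7,9} → only 8 remains.
A6 = 9: row 6 has {2,3,4,5,8}; col 1 has {1,3,4,5,6,7,8}; box has {2,3,4,5,6,7,8} → only 9 remains.
C6 = 1: row 6 has {2,3,4,5,8,9}; col 3 has {2,3,4,5,6,7,8,9}; box has {2,3,4,5,6,7,8,9} → only 1 remains.
A7 = 2: row 7 has {1,3,5,7,8,9}; col 1 has {1,3,4,5,6,7,8,9}; box has {1,3,4,5,6,7,8,9} → only 2 remains.
E4 = 7: in column 5, 7 can only go here (every other open cell in that column sees a 7).
E2 = 8: in column 5, 8 can only go here (every other open cell in that column sees an 8).
D2 = 1: row 2 has {2,3,4,6,8,9}; col 4 has {2,3,4,5,7}; box has {2,3,4,5,7,8} → only 1 remains.
D4 = 8: row 4 has {2,3,5,6,7}; col 4 has {1,2,3,4,5,7}; box has {2,3,4,5,7,9} → only 8 remains.
F4 = 1: row 4 has {2,3,5,6,7,8}; col 6 has {2,3,5,7,9}; box has {2,3,4,5,7,8,9} → only 1 remains.
E5 = 6: row 5 has {2,3,4,5,7,8,9}; col 5 has {2,3,4,5,7,8}; box has {1,2,3,4,5,7,8,9} → only 6 remains.
H5 = 1: row 5 has {2,3,4,5,6,7,8,9}; col 8 has {2,3,8}; box has {2,3,5,8} → only 1 remains.
F9 = 4: row 9 has {2,3,6,7,8}; col 6 has {1,2,3,5,7,9}; box has {2,3,5,7} → only 4 remains.
E1 = 9: row 1 has {1,2,3,4,5,7,8}; col 5 has {2,3,4,5,6,7,8}; box has {1,2,3,4,5,7,8} → only 9 remains.
F7 = 6: row 7 has {1,2,3,5,7,8,9}; col 6 has {1,2,3,4,5,7,9}; box has {2,3,4,5,7} → only 6 remains.
H7 = 4: row 7 has {1,2,3,5,6,7,8,9}; col 8 has {1,2,3,8}; box has {1,2,3,7,8} → only 4 remains.
D8 = 9: row 8 has {1,2,3,4,5,7}; col 4 has {1,2,3,4,5,7,8}; box has {2,3,4,5,6,7} → only 9 remains.
F8 = 8: row 8 has {1,2,3,4,5,7,9}; col 6 has {1,2,3,4,5,6,7,9}; box has {2,3,4,5,6,7,9} → only 8 remains.
G8 = 6: row 8 has {1,2,3,4,5,7,8,9}; col 7 has {1,2,3,8}; box has {1,2,3,4,7,8} → only 6 remains.
E9 = 1: row 9 has {2,3,4,6,7,8}; col 5 has {2,3,4,5,6,7,8,9}; box has {2,3,4,5,6,7,8,9} → only 1 remains.

1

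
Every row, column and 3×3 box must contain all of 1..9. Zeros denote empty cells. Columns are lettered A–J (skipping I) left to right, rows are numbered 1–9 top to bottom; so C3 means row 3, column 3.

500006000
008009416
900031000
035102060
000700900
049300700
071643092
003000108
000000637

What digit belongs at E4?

B2 = 2: row 2 has {1,4,6,8,9}; col 2 has {3,4,7}; box has {5,8,9} → only 2 remains.
D2 = 5: row 2 has {1,2,4,6,8,9}; col 4 has {1,3,6,7}; box has {1,3,6,9} → only 5 remains.
E2 = 7: row 2 has {1,2,4,5,6,8,9}; col 5 has {3,4}; box has {1,3,5,6,9} → only 7 remains.
B3 = 6: row 3 has {1,3,9}; col 2 has {2,3,4,7}; box has {2,5,8,9} → only 6 remains.
J3 = 5: row 3 has {1,3,6,9}; col 9 has {2,6,7,8}; box has {1,4,6} → only 5 remains.
G4 = 8: row 4 has {1,2,3,5,6}; col 7 has {1,4,6,7,9}; box has {6,7,9} → only 8 remains.
J4 = 4: row 4 has {1,2,3,5,6,8}; col 9 has {2,5,6,7,8}; box has {6,7,8,9} → only 4 remains.
J6 = 1: row 6 has {3,4,7,9}; col 9 has {2,4,5,6,7,8}; box has {4,6,7,8,9} → only 1 remains.
A7 = 8: row 7 has {1,2,3,4,6,7,9}; col 1 has {5,9}; box has {1,3,7} → only 8 remains.
G7 = 5: row 7 has {1,2,3,4,6,7,8,9}; col 7 has {1,4,6,7,8,9}; box has {1,2,3,6,7,8,9} → only 5 remains.
H8 = 4: row 8 has {1,3,8}; col 8 has {1,3,6,9}; box has {1,2,3,5,6,7,8,9} → only 4 remains.
B1 = 1: row 1 has {5,6}; col 2 has {2,3,4,6,7}; box has {2,5,6,8,9} → only 1 remains.
A2 = 3: row 2 has {1,2,4,5,6,7,8,9}; col 1 has {5,8,9}; box has {1,2,5,6,8,9} → only 3 remains.
G3 = 2: row 3 has {1,3,5,6,9}; col 7 has {1,4,5,6,7,8,9}; box has {1,4,5,6} → only 2 remains.
A4 = 7: row 4 has {1,2,3,4,5,6,8}; col 1 has {3,5,8,9}; box has {3,4,5,9} → only 7 remains.
E4 = 9: row 4 has {1,2,3,4,5,6,7,8}; col 5 has {3,4,7}; box has {1,2,3,7} → only 9 remains.

9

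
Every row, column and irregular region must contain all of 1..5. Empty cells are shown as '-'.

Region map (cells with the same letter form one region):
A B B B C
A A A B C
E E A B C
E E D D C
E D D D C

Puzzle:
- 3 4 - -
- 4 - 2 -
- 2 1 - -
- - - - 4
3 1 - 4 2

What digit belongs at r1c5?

r2c1 = 5: row 2 has {2,4}; col 1 has {3}; region has {1,4} → only 5 remains.
r2c3 = 3: row 2 has {2,4,5}; col 3 has {1,4}; region has {1,4,5} → only 3 remains.
r2c5 = 1: row 2 has {2,3,4,5}; col 5 has {2,4}; region has {2,4} → only 1 remains.
r3c1 = 4: row 3 has {1,2}; col 1 has {3,5}; region has {2,3} → only 4 remains.
r3c4 = 5: row 3 has {1,2,4}; col 4 has {2,4}; region has {2,3,4} → only 5 remains.
r3c5 = 3: row 3 has {1,2,4,5}; col 5 has {1,2,4}; region has {1,2,4} → only 3 remains.
r4c1 = 1: row 4 has {4}; col 1 has {3,4,5}; region has {2,3,4} → only 1 remains.
r4c2 = 5: row 4 has {1,4}; col 2 has {1,2,3,4}; region has {1,2,3,4} → only 5 remains.
r4c3 = 2: row 4 has {1,4,5}; col 3 has {1,3,4}; region has {1,4} → only 2 remains.
r4c4 = 3: row 4 has {1,2,4,5}; col 4 has {2,4,5}; region has {1,2,4} → only 3 remains.
r5c3 = 5: row 5 has {1,2,3,4}; col 3 has {1,2,3,4}; region has {1,2,3,4} → only 5 remains.
r1c1 = 2: row 1 has {3,4}; col 1 has {1,3,4,5}; region has {1,3,4,5} → only 2 remains.
r1c4 = 1: row 1 has {2,3,4}; col 4 has {2,3,4,5}; region has {2,3,4,5} → only 1 remains.
r1c5 = 5: row 1 has {1,2,3,4}; col 5 has {1,2,3,4}; region has {1,2,3,4} → only 5 remains.

5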